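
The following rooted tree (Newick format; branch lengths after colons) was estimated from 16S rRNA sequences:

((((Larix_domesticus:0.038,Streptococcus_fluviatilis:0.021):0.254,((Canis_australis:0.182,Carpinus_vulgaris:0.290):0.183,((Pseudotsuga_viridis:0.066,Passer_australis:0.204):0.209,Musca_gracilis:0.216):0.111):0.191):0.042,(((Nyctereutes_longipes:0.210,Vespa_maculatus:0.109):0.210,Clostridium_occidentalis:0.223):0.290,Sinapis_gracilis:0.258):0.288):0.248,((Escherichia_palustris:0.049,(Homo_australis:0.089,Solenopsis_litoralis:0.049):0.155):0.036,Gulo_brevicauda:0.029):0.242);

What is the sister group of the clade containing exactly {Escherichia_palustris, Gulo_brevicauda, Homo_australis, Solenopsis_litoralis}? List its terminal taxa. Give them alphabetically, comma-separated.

Canis_australis, Carpinus_vulgaris, Clostridium_occidentalis, Larix_domesticus, Musca_gracilis, Nyctereutes_longipes, Passer_australis, Pseudotsuga_viridis, Sinapis_gracilis, Streptococcus_fluviatilis, Vespa_maculatus

The clade containing exactly {Escherichia_palustris, Gulo_brevicauda, Homo_australis, Solenopsis_litoralis} attaches directly to the root of the tree.
The other lineage descending from that same node — the sister group — is (((Larix_domesticus,Streptococcus_fluviatilis),((Canis_australis,Carpinus_vulgaris),((Pseudotsuga_viridis,Passer_australis),Musca_gracilis))),(((Nyctereutes_longipes,Vespa_maculatus),Clostridium_occidentalis),Sinapis_gracilis)); its 11 tips in alphabetical order are the answer.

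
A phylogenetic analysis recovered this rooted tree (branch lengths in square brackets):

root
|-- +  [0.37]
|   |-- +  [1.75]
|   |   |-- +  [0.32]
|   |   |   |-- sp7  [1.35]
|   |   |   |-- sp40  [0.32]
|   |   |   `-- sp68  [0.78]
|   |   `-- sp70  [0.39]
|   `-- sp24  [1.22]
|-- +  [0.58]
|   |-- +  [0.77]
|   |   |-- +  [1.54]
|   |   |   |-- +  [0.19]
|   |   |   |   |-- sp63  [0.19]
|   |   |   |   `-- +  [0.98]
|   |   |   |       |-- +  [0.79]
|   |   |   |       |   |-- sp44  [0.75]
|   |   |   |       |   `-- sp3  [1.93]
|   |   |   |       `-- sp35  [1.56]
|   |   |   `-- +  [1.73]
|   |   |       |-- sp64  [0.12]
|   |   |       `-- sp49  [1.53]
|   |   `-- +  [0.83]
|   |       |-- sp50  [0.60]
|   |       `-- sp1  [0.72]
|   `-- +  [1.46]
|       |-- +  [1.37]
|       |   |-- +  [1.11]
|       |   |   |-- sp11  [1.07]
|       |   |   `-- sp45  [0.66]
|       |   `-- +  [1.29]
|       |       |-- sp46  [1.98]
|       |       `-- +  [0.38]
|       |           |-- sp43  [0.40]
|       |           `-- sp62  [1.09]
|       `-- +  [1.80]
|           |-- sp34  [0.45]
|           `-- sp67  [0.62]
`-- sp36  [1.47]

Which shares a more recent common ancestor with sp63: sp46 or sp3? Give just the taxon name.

sp3

The MRCA of sp63 and sp3 subtends (sp63,((sp44,sp3),sp35)) (4 taxa).
The MRCA of sp63 and sp46 subtends ((((sp63,((sp44,sp3),sp35)),(sp64,sp49)),(sp50,sp1)),(((sp11,sp45),(sp46,(sp43,sp62))),(sp34,sp67))) (15 taxa).
The first is nested inside the second, so sp63 shares a more recent common ancestor with sp3.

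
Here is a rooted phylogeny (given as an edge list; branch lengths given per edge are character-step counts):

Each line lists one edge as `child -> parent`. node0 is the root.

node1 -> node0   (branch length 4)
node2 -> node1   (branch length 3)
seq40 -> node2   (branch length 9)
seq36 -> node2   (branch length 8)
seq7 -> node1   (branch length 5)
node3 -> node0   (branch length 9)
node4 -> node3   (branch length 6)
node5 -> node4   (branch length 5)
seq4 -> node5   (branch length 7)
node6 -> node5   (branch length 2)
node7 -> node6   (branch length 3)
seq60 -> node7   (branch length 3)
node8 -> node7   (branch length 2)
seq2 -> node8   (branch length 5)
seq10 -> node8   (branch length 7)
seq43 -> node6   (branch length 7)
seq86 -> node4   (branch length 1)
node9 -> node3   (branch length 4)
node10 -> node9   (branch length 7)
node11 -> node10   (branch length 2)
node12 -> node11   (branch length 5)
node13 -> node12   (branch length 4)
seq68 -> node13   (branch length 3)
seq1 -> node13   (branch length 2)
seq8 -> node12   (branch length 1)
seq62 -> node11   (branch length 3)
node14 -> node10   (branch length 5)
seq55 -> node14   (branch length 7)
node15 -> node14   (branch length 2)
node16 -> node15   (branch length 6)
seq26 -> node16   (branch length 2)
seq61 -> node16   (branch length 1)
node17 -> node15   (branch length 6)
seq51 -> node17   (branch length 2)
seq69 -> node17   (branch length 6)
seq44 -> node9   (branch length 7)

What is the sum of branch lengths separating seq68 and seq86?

32

The path runs seq68 → … → MRCA → … → seq86; the MRCA is the node subtending (((seq4,((seq60,(seq2,seq10)),seq43)),seq86),(((((seq68,seq1),seq8),seq62),(seq55,((seq26,seq61),(seq51,seq69)))),seq44)).
Branch lengths along that path: 3 + 4 + 5 + 2 + 7 + 4 + 6 + 1 = 32.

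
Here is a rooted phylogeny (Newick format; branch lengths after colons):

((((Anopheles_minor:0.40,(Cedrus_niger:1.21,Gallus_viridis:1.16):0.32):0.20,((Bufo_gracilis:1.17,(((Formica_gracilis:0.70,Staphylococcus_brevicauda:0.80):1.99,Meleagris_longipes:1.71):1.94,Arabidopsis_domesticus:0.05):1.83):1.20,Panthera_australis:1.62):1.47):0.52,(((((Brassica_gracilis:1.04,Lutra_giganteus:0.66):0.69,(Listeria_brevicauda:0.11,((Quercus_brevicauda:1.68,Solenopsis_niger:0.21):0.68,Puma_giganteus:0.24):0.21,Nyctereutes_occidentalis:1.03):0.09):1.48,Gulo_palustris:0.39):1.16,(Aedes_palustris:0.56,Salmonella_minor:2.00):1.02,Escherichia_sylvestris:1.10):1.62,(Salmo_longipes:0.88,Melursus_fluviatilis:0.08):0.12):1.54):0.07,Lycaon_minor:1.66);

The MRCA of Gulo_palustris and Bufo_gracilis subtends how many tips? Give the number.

The MRCA of Gulo_palustris and Bufo_gracilis is the node subtending (((Anopheles_minor,(Cedrus_niger,Gallus_viridis)),((Bufo_gracilis,(((Formica_gracilis,Staphylococcus_brevicauda),Meleagris_longipes),Arabidopsis_domesticus)),Panthera_australis)),(((((Brassica_gracilis,Lutra_giganteus),(Listeria_brevicauda,((Quercus_brevicauda,Solenopsis_niger),Puma_giganteus),Nyctereutes_occidentalis)),Gulo_palustris),(Aedes_palustris,Salmonella_minor),Escherichia_sylvestris),(Salmo_longipes,Melursus_fluviatilis))).
That clade contains 22 terminal taxa: Aedes_palustris, Anopheles_minor, Arabidopsis_domesticus, Brassica_gracilis, Bufo_gracilis, Cedrus_niger, Escherichia_sylvestris, Formica_gracilis, Gallus_viridis, Gulo_palustris, Listeria_brevicauda, Lutra_giganteus, Meleagris_longipes, Melursus_fluviatilis, Nyctereutes_occidentalis, Panthera_australis, Puma_giganteus, Quercus_brevicauda, Salmo_longipes, Salmonella_minor, Solenopsis_niger, Staphylococcus_brevicauda.

22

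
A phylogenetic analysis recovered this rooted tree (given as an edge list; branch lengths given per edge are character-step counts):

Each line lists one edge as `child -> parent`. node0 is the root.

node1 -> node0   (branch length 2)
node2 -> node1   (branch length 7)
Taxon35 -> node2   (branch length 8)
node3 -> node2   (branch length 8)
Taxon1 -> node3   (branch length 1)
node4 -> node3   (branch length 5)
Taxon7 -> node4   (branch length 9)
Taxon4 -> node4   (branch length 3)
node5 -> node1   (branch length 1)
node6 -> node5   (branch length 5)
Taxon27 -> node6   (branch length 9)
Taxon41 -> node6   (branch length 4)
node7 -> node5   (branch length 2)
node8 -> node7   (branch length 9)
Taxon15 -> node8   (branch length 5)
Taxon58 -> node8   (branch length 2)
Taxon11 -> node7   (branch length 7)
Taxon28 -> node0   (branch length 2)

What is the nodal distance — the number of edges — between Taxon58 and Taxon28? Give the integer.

6

The MRCA of Taxon58 and Taxon28 is the root of the tree.
From Taxon58 up to that node: 5 branches. From Taxon28 up to the same node: 1 branch. Total: 5 + 1 = 6.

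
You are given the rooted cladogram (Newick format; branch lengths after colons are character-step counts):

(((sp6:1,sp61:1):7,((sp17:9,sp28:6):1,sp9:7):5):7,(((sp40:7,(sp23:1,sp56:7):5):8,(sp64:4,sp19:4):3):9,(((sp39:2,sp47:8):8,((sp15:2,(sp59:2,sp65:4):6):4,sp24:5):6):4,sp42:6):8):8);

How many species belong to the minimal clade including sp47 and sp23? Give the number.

12

The MRCA of sp47 and sp23 is the node subtending (((sp40,(sp23,sp56)),(sp64,sp19)),(((sp39,sp47),((sp15,(sp59,sp65)),sp24)),sp42)).
That clade contains 12 terminal taxa: sp15, sp19, sp23, sp24, sp39, sp40, sp42, sp47, sp56, sp59, sp64, sp65.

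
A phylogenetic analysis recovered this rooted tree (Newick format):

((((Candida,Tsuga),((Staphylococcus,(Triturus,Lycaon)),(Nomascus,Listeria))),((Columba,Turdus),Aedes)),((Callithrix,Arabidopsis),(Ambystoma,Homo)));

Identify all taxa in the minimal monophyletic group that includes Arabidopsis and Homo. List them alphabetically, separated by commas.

Tracing Arabidopsis: it sits inside (Callithrix,Arabidopsis).
Tracing Homo: it sits inside (Ambystoma,Homo).
The smallest clade enclosing both is ((Callithrix,Arabidopsis),(Ambystoma,Homo)); the answer is its 4 terminal taxa in alphabetical order.

Ambystoma, Arabidopsis, Callithrix, Homo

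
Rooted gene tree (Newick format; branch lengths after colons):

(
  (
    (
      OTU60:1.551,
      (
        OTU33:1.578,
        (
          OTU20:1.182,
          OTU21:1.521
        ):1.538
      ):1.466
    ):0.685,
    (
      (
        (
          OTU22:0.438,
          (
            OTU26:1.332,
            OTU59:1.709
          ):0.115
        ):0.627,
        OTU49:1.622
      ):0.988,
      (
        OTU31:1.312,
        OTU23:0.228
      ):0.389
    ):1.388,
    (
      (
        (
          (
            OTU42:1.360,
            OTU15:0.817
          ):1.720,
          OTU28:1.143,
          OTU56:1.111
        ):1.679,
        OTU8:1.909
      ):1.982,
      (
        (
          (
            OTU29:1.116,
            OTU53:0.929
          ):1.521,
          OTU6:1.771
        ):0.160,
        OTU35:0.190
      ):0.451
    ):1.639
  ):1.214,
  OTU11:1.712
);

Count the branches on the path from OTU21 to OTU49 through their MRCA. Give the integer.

7

The MRCA of OTU21 and OTU49 is the node subtending ((OTU60,(OTU33,(OTU20,OTU21))),(((OTU22,(OTU26,OTU59)),OTU49),(OTU31,OTU23)),((((OTU42,OTU15),OTU28,OTU56),OTU8),(((OTU29,OTU53),OTU6),OTU35))).
From OTU21 up to that node: 4 branches. From OTU49 up to the same node: 3 branches. Total: 4 + 3 = 7.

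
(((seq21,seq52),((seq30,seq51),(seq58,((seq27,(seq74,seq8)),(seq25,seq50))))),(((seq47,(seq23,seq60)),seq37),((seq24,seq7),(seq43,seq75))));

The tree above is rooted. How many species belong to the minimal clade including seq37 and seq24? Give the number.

The MRCA of seq37 and seq24 is the node subtending (((seq47,(seq23,seq60)),seq37),((seq24,seq7),(seq43,seq75))).
That clade contains 8 terminal taxa: seq23, seq24, seq37, seq43, seq47, seq60, seq7, seq75.

8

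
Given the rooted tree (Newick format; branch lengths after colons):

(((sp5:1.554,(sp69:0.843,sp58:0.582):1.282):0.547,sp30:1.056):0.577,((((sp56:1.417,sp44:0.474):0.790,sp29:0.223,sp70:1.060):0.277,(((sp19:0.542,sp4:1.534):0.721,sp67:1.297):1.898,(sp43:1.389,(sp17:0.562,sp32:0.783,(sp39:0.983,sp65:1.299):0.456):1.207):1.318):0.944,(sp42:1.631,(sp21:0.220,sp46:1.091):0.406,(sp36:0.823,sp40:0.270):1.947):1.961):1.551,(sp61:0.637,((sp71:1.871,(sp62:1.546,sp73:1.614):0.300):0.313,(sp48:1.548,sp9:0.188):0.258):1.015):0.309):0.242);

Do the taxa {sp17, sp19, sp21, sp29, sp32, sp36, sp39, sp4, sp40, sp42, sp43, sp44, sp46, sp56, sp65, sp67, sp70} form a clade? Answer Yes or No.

The most recent common ancestor of these taxa subtends (((sp56,sp44),sp29,sp70),(((sp19,sp4),sp67),(sp43,(sp17,sp32,(sp39,sp65)))),(sp42,(sp21,sp46),(sp36,sp40))).
That clade has exactly 17 tips — every listed taxon and nothing else — so the group is monophyletic.

Yes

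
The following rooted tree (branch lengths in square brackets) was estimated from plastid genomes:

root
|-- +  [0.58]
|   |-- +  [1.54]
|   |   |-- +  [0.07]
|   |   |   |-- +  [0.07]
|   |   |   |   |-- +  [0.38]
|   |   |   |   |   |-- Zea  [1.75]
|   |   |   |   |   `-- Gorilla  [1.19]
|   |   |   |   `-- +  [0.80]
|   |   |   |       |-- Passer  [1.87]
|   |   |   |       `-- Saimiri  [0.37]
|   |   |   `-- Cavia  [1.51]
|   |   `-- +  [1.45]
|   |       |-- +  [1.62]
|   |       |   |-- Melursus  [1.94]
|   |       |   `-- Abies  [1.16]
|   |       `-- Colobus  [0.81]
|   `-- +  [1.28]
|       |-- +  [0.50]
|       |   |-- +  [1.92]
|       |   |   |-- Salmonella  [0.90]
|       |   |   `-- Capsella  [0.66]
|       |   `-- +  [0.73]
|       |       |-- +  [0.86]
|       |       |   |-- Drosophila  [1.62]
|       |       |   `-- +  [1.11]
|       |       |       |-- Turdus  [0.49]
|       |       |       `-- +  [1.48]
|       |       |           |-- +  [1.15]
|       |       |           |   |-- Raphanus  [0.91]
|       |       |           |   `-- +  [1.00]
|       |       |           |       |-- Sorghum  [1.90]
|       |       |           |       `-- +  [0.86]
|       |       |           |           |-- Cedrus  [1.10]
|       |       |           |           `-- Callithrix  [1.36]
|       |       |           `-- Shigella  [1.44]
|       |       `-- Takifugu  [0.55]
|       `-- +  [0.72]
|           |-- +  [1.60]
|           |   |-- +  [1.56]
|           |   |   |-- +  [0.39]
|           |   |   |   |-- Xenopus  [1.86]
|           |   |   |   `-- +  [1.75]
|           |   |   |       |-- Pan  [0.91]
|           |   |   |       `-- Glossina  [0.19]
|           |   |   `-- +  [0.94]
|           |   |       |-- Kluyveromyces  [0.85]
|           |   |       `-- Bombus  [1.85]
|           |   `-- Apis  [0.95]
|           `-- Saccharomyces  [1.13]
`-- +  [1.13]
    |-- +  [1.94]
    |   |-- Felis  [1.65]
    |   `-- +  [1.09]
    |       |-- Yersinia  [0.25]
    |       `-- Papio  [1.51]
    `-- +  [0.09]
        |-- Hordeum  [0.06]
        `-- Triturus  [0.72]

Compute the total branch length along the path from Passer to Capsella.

The path runs Passer → … → MRCA → … → Capsella; the MRCA is the node subtending (((((Zea,Gorilla),(Passer,Saimiri)),Cavia),((Melursus,Abies),Colobus)),(((Salmonella,Capsella),((Drosophila,(Turdus,((Raphanus,(Sorghum,(Cedrus,Callithrix))),Shigella))),Takifugu)),((((Xenopus,(Pan,Glossina)),(Kluyveromyces,Bombus)),Apis),Saccharomyces))).
Branch lengths along that path: 1.87 + 0.80 + 0.07 + 0.07 + 1.54 + 1.28 + 0.50 + 1.92 + 0.66 = 8.71.

8.71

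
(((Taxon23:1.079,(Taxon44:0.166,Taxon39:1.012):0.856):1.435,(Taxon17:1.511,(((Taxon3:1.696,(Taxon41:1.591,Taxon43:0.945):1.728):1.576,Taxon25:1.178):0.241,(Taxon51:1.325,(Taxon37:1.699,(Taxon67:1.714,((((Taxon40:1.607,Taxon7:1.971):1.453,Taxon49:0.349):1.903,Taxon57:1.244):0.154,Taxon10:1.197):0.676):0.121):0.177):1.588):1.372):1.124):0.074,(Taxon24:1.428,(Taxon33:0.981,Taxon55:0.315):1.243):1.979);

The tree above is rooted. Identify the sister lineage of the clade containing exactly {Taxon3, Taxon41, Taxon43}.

Taxon25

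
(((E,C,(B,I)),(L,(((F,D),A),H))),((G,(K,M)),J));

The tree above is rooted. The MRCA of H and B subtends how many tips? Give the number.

The MRCA of H and B is the node subtending ((E,C,(B,I)),(L,(((F,D),A),H))).
That clade contains 9 terminal taxa: A, B, C, D, E, F, H, I, L.

9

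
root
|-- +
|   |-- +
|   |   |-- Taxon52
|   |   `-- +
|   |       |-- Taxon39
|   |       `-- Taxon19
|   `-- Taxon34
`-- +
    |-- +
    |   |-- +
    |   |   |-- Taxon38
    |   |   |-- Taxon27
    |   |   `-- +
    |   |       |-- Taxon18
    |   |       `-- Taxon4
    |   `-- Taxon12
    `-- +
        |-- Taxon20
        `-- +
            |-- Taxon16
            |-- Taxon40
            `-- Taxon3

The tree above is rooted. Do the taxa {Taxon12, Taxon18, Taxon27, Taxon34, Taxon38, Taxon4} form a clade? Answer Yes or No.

No

The MRCA of the listed taxa is the root, so the smallest clade containing them is the whole tree.
That clade also contains Taxon16, Taxon19, Taxon20, Taxon3, Taxon39, Taxon40, Taxon52, which are not in the proposed group, so the group is not monophyletic.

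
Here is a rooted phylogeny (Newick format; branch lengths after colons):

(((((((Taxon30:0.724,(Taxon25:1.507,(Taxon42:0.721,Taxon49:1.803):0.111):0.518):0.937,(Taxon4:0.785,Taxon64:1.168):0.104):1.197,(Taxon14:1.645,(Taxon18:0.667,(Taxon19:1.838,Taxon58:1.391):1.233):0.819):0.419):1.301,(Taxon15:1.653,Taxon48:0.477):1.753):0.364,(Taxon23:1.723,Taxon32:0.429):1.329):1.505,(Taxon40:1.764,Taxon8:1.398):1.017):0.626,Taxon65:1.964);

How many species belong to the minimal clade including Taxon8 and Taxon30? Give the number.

The MRCA of Taxon8 and Taxon30 is the node subtending ((((((Taxon30,(Taxon25,(Taxon42,Taxon49))),(Taxon4,Taxon64)),(Taxon14,(Taxon18,(Taxon19,Taxon58)))),(Taxon15,Taxon48)),(Taxon23,Taxon32)),(Taxon40,Taxon8)).
That clade contains 16 terminal taxa: Taxon14, Taxon15, Taxon18, Taxon19, Taxon23, Taxon25, Taxon30, Taxon32, Taxon4, Taxon40, Taxon42, Taxon48, Taxon49, Taxon58, Taxon64, Taxon8.

16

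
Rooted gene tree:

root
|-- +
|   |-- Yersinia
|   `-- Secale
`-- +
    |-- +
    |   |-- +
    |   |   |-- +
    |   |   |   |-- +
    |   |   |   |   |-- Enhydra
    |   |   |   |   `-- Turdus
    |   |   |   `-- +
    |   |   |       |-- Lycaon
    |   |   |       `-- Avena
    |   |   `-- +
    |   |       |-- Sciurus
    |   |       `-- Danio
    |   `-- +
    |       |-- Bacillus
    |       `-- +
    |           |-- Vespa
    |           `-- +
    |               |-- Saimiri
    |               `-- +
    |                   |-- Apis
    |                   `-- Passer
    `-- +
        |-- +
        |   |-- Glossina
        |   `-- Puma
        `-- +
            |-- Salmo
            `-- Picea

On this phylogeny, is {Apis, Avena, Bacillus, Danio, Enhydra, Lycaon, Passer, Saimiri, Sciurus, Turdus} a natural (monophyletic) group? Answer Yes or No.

No

The MRCA of the listed taxa subtends ((((Enhydra,Turdus),(Lycaon,Avena)),(Sciurus,Danio)),(Bacillus,(Vespa,(Saimiri,(Apis,Passer))))).
That clade also contains Vespa, which is not in the proposed group, so the group is not monophyletic.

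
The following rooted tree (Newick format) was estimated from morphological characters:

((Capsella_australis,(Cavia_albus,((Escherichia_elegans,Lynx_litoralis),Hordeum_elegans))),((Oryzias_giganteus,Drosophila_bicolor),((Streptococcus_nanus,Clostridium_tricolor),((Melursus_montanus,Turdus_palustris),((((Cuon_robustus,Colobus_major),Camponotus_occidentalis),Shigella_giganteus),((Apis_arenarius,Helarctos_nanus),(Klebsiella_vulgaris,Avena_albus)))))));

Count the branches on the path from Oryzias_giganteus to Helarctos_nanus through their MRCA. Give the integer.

The MRCA of Oryzias_giganteus and Helarctos_nanus is the node subtending ((Oryzias_giganteus,Drosophila_bicolor),((Streptococcus_nanus,Clostridium_tricolor),((Melursus_montanus,Turdus_palustris),((((Cuon_robustus,Colobus_major),Camponotus_occidentalis),Shigella_giganteus),((Apis_arenarius,Helarctos_nanus),(Klebsiella_vulgaris,Avena_albus)))))).
From Oryzias_giganteus up to that node: 2 branches. From Helarctos_nanus up to the same node: 6 branches. Total: 2 + 6 = 8.

8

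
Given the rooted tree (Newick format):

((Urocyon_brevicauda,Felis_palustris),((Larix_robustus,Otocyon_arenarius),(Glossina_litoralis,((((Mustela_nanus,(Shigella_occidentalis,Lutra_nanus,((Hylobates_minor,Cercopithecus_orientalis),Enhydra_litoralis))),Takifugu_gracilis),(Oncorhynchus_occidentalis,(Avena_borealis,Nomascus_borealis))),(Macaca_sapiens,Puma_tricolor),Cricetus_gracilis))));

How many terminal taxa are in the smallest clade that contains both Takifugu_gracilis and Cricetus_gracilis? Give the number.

13

The MRCA of Takifugu_gracilis and Cricetus_gracilis is the node subtending ((((Mustela_nanus,(Shigella_occidentalis,Lutra_nanus,((Hylobates_minor,Cercopithecus_orientalis),Enhydra_litoralis))),Takifugu_gracilis),(Oncorhynchus_occidentalis,(Avena_borealis,Nomascus_borealis))),(Macaca_sapiens,Puma_tricolor),Cricetus_gracilis).
That clade contains 13 terminal taxa: Avena_borealis, Cercopithecus_orientalis, Cricetus_gracilis, Enhydra_litoralis, Hylobates_minor, Lutra_nanus, Macaca_sapiens, Mustela_nanus, Nomascus_borealis, Oncorhynchus_occidentalis, Puma_tricolor, Shigella_occidentalis, Takifugu_gracilis.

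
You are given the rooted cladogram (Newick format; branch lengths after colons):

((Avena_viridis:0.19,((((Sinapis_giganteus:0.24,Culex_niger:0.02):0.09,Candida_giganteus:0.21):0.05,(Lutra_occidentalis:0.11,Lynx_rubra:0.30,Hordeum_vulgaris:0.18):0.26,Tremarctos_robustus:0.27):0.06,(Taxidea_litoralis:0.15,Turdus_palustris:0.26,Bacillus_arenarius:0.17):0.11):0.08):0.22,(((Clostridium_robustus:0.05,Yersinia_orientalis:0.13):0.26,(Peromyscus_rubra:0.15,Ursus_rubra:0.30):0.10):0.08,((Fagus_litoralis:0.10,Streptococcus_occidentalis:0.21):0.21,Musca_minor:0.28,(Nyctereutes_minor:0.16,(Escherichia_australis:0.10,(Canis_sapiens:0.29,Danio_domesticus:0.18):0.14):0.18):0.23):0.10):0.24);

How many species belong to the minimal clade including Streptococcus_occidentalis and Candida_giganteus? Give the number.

The MRCA of Streptococcus_occidentalis and Candida_giganteus is the root, so the clade is the entire tree.
That clade contains 22 terminal taxa: Avena_viridis, Bacillus_arenarius, Candida_giganteus, Canis_sapiens, Clostridium_robustus, Culex_niger, Danio_domesticus, Escherichia_australis, Fagus_litoralis, Hordeum_vulgaris, Lutra_occidentalis, Lynx_rubra, Musca_minor, Nyctereutes_minor, Peromyscus_rubra, Sinapis_giganteus, Streptococcus_occidentalis, Taxidea_litoralis, Tremarctos_robustus, Turdus_palustris, Ursus_rubra, Yersinia_orientalis.

22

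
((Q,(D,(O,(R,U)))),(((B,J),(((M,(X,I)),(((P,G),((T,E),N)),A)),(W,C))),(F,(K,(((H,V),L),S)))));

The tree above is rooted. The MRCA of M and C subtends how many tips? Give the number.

The MRCA of M and C is the node subtending (((M,(X,I)),(((P,G),((T,E),N)),A)),(W,C)).
That clade contains 11 terminal taxa: A, C, E, G, I, M, N, P, T, W, X.

11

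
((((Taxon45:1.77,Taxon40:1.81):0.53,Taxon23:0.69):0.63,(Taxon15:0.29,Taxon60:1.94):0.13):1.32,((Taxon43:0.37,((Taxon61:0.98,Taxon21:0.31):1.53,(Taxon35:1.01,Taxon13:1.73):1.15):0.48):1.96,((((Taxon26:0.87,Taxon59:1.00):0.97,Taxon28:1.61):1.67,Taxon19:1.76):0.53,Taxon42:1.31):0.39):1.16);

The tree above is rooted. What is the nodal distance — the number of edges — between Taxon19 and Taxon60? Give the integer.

7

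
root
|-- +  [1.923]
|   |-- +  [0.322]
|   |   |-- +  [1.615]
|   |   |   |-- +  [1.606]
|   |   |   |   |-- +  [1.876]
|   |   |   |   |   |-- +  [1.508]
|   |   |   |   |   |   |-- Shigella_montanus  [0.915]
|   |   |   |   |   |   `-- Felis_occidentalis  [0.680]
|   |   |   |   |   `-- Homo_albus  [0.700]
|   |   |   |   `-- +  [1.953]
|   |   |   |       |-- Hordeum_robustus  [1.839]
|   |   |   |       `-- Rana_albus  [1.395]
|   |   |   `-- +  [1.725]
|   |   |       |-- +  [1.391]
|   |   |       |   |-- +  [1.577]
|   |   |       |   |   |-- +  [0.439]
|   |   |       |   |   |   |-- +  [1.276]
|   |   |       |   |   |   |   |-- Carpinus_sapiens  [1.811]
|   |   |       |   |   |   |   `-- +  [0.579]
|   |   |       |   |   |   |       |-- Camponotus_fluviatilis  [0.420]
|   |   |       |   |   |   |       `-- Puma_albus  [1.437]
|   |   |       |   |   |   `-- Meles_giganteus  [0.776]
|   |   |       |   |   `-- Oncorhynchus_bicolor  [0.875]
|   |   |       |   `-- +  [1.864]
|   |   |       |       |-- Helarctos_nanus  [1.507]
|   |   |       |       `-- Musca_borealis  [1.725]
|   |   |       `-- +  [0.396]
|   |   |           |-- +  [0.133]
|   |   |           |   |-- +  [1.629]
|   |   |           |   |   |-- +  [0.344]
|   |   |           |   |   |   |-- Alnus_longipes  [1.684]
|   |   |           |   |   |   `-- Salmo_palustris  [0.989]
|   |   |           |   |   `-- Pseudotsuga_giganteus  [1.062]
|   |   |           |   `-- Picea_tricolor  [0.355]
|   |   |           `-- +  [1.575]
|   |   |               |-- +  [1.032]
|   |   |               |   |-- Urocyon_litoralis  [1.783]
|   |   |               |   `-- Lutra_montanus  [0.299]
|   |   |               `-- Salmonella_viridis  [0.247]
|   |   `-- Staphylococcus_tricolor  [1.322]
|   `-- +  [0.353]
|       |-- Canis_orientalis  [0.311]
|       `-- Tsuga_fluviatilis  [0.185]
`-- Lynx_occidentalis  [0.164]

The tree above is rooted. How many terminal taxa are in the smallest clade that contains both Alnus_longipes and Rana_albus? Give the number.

The MRCA of Alnus_longipes and Rana_albus is the node subtending ((((Shigella_montanus,Felis_occidentalis),Homo_albus),(Hordeum_robustus,Rana_albus)),(((((Carpinus_sapiens,(Camponotus_fluviatilis,Puma_albus)),Meles_giganteus),Oncorhynchus_bicolor),(Helarctos_nanus,Musca_borealis)),((((Alnus_longipes,Salmo_palustris),Pseudotsuga_giganteus),Picea_tricolor),((Urocyon_litoralis,Lutra_montanus),Salmonella_viridis)))).
That clade contains 19 terminal taxa: Alnus_longipes, Camponotus_fluviatilis, Carpinus_sapiens, Felis_occidentalis, Helarctos_nanus, Homo_albus, Hordeum_robustus, Lutra_montanus, Meles_giganteus, Musca_borealis, Oncorhynchus_bicolor, Picea_tricolor, Pseudotsuga_giganteus, Puma_albus, Rana_albus, Salmo_palustris, Salmonella_viridis, Shigella_montanus, Urocyon_litoralis.

19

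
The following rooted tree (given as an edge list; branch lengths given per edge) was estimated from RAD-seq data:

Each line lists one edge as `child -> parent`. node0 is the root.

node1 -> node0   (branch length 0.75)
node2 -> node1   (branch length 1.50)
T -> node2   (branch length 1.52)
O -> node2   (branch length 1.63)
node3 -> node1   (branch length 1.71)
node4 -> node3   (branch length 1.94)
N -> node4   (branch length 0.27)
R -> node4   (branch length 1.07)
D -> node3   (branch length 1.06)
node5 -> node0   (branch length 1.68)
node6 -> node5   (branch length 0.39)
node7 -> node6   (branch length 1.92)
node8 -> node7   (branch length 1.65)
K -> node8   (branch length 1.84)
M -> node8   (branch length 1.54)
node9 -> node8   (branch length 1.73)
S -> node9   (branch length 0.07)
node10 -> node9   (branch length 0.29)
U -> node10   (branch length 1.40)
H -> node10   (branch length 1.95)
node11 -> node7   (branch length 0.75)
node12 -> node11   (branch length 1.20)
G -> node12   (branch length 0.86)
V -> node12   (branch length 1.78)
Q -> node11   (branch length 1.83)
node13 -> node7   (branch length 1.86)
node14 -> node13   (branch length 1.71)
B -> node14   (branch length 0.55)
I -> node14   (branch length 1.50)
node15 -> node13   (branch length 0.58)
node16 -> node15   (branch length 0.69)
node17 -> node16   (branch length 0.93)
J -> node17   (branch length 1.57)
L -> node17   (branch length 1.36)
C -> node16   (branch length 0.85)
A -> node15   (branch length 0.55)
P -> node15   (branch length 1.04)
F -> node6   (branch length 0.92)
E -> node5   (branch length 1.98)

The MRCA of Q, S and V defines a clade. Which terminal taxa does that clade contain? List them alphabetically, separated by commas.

A, B, C, G, H, I, J, K, L, M, P, Q, S, U, V

Tracing Q: it sits inside ((G,V),Q).
Tracing S: it sits inside (S,(U,H)).
Tracing V: it sits inside (G,V).
The smallest clade enclosing all 3 is ((K,M,(S,(U,H))),((G,V),Q),((B,I),(((J,L),C),A,P))); the answer is its 15 terminal taxa in alphabetical order.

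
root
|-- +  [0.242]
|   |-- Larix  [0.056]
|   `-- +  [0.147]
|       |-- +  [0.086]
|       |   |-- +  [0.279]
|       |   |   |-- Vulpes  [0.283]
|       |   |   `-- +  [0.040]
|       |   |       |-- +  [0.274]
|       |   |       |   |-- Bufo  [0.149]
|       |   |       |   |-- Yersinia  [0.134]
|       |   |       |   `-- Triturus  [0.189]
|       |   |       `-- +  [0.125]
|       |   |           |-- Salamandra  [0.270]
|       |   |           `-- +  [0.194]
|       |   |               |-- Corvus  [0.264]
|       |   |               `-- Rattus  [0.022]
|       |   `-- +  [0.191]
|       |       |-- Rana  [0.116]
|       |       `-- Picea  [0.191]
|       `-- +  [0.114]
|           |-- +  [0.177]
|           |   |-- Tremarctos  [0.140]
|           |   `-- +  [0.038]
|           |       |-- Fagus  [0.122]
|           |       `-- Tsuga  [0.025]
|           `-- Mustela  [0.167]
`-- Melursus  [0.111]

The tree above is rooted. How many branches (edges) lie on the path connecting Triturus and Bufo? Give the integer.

2

The MRCA of Triturus and Bufo is the node subtending (Bufo,Yersinia,Triturus).
From Triturus up to that node: 1 branch. From Bufo up to the same node: 1 branch. Total: 1 + 1 = 2.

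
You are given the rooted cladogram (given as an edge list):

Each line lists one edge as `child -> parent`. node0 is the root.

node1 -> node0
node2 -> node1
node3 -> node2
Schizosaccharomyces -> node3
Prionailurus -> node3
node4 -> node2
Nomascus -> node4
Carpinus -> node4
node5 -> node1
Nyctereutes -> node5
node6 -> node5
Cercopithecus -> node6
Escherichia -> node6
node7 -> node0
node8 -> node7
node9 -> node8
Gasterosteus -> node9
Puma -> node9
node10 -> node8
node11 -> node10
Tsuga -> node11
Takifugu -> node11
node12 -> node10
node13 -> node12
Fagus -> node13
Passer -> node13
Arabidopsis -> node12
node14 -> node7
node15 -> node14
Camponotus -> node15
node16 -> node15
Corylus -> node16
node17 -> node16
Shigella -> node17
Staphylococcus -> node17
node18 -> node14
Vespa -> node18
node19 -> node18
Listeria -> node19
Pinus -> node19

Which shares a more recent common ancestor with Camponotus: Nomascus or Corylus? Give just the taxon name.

The MRCA of Camponotus and Corylus subtends (Camponotus,(Corylus,(Shigella,Staphylococcus))) (4 taxa).
The MRCA of Camponotus and Nomascus is the root, subtending the entire tree (21 taxa).
The first is nested inside the second, so Camponotus shares a more recent common ancestor with Corylus.

Corylus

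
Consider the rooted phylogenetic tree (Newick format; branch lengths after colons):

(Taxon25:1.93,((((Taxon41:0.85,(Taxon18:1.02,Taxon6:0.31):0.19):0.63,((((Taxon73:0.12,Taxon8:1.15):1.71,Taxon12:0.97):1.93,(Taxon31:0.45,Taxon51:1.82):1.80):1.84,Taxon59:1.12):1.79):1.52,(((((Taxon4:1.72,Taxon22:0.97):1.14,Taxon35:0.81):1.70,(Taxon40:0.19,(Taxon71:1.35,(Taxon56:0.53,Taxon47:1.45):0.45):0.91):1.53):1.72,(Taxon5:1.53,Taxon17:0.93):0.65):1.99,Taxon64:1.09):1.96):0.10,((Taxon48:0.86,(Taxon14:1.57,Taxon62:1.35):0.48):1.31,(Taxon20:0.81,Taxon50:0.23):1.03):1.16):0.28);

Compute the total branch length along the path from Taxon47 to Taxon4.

The path runs Taxon47 → … → MRCA → … → Taxon4; the MRCA is the node subtending (((Taxon4,Taxon22),Taxon35),(Taxon40,(Taxon71,(Taxon56,Taxon47)))).
Branch lengths along that path: 1.45 + 0.45 + 0.91 + 1.53 + 1.70 + 1.14 + 1.72 = 8.90.

8.90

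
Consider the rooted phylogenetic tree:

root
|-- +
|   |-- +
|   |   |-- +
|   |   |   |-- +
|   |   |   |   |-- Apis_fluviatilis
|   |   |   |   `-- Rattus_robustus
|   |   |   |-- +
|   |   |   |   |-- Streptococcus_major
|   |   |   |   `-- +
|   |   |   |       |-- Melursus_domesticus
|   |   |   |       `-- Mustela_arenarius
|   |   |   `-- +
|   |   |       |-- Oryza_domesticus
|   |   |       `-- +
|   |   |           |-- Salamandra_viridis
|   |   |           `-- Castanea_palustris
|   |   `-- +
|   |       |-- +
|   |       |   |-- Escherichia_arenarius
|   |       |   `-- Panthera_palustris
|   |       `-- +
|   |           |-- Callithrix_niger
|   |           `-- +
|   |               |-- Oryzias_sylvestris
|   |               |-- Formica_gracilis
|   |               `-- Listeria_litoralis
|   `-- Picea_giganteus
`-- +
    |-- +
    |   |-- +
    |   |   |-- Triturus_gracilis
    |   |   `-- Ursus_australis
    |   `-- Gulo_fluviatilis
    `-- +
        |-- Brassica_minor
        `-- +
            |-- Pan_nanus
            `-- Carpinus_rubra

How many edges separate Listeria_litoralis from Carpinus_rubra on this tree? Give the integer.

The MRCA of Listeria_litoralis and Carpinus_rubra is the root of the tree.
From Listeria_litoralis up to that node: 6 branches. From Carpinus_rubra up to the same node: 4 branches. Total: 6 + 4 = 10.

10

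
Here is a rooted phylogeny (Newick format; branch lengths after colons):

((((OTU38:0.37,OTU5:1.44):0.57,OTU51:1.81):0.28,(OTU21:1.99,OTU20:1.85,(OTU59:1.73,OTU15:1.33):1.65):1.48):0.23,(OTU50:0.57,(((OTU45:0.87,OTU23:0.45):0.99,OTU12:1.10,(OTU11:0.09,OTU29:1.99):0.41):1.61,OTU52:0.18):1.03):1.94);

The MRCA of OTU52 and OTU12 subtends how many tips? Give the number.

6

The MRCA of OTU52 and OTU12 is the node subtending (((OTU45,OTU23),OTU12,(OTU11,OTU29)),OTU52).
That clade contains 6 terminal taxa: OTU11, OTU12, OTU23, OTU29, OTU45, OTU52.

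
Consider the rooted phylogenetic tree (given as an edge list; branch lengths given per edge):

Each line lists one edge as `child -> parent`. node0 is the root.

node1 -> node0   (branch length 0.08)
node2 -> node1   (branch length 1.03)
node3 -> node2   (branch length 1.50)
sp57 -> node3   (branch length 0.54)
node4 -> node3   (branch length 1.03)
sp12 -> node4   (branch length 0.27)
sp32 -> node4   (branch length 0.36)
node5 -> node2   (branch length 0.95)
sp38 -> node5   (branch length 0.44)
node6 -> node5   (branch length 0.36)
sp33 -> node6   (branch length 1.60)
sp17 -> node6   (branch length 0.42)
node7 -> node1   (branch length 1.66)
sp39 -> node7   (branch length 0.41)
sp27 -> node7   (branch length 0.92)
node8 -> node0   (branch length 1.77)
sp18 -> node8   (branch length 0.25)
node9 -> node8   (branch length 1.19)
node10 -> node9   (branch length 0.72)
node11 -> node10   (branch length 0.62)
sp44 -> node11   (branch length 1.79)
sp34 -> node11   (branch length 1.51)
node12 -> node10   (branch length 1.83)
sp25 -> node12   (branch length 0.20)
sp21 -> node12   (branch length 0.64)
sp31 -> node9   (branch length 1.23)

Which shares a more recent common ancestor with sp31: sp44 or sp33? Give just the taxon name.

sp44

The MRCA of sp31 and sp44 subtends (((sp44,sp34),(sp25,sp21)),sp31) (5 taxa).
The MRCA of sp31 and sp33 is the root, subtending the entire tree (14 taxa).
The first is nested inside the second, so sp31 shares a more recent common ancestor with sp44.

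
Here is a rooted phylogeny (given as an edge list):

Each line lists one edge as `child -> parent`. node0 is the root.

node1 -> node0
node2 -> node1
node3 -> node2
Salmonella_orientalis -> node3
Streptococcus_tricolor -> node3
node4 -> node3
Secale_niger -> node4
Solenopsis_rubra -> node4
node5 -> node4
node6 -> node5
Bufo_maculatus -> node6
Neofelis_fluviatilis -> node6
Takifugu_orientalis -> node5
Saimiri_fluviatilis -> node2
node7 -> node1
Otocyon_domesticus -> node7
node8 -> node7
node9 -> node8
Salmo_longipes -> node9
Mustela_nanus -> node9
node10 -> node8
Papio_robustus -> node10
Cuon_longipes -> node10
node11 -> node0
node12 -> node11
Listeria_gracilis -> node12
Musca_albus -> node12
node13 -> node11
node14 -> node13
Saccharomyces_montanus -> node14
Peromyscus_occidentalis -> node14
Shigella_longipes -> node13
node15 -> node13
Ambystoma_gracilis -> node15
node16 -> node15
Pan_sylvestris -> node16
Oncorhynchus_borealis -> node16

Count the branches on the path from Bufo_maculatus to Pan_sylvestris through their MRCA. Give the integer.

The MRCA of Bufo_maculatus and Pan_sylvestris is the root of the tree.
From Bufo_maculatus up to that node: 7 branches. From Pan_sylvestris up to the same node: 5 branches. Total: 7 + 5 = 12.

12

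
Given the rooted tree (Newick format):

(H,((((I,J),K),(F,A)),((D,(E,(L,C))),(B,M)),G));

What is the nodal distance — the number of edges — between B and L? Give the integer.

6

The MRCA of B and L is the node subtending ((D,(E,(L,C))),(B,M)).
From B up to that node: 2 branches. From L up to the same node: 4 branches. Total: 2 + 4 = 6.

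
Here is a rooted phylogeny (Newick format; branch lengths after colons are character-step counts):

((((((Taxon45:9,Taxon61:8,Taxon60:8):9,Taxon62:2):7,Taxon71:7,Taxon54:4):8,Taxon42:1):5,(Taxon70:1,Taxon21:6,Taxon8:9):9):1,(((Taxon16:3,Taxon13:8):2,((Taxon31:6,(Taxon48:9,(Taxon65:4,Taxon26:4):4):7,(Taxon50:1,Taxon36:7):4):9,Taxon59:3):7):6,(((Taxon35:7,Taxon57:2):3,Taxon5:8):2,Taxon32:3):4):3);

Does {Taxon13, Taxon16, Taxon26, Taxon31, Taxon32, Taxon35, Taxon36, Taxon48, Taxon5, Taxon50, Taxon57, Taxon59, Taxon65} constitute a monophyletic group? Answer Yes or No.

The most recent common ancestor of these taxa subtends (((Taxon16,Taxon13),((Taxon31,(Taxon48,(Taxon65,Taxon26)),(Taxon50,Taxon36)),Taxon59)),(((Taxon35,Taxon57),Taxon5),Taxon32)).
That clade has exactly 13 tips — every listed taxon and nothing else — so the group is monophyletic.

Yes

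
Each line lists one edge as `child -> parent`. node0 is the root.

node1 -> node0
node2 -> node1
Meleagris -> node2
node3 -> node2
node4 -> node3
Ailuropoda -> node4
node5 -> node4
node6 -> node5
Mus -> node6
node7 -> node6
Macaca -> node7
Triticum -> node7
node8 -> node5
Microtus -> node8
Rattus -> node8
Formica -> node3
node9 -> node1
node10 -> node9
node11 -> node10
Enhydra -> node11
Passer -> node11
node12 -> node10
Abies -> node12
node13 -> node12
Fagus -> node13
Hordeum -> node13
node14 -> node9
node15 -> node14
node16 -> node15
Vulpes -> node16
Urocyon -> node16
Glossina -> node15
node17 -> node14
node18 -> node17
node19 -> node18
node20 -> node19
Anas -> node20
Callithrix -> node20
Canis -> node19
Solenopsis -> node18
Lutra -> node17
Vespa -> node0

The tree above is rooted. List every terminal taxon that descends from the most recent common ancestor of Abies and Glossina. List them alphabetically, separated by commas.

Abies, Anas, Callithrix, Canis, Enhydra, Fagus, Glossina, Hordeum, Lutra, Passer, Solenopsis, Urocyon, Vulpes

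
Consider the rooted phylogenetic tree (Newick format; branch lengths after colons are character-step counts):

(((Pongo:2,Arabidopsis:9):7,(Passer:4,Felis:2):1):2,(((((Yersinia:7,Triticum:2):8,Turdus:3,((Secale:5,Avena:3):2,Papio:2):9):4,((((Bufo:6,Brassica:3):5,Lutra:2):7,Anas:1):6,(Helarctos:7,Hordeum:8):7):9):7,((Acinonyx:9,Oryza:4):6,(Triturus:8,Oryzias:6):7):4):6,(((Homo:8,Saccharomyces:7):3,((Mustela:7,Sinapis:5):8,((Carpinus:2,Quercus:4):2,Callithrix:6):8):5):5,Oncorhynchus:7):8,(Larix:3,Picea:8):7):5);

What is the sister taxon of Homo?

Homo attaches to the tree at the node subtending (Homo,Saccharomyces).
The other lineage descending from that same node — the sister group — is the single tip Saccharomyces.

Saccharomyces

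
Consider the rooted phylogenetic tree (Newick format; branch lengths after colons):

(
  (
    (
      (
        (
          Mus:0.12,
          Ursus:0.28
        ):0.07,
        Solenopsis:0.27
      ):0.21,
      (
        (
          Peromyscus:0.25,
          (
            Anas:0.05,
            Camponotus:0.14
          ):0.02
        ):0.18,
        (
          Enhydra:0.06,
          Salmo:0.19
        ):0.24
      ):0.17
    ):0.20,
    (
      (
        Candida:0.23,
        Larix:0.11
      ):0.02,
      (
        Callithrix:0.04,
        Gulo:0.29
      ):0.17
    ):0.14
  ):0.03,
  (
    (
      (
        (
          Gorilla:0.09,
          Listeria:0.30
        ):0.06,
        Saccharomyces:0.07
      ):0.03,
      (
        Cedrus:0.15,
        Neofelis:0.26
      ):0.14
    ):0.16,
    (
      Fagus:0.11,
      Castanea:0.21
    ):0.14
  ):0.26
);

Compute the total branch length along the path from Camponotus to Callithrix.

The path runs Camponotus → … → MRCA → … → Callithrix; the MRCA is the node subtending ((((Mus,Ursus),Solenopsis),((Peromyscus,(Anas,Camponotus)),(Enhydra,Salmo))),((Candida,Larix),(Callithrix,Gulo))).
Branch lengths along that path: 0.14 + 0.02 + 0.18 + 0.17 + 0.20 + 0.14 + 0.17 + 0.04 = 1.06.

1.06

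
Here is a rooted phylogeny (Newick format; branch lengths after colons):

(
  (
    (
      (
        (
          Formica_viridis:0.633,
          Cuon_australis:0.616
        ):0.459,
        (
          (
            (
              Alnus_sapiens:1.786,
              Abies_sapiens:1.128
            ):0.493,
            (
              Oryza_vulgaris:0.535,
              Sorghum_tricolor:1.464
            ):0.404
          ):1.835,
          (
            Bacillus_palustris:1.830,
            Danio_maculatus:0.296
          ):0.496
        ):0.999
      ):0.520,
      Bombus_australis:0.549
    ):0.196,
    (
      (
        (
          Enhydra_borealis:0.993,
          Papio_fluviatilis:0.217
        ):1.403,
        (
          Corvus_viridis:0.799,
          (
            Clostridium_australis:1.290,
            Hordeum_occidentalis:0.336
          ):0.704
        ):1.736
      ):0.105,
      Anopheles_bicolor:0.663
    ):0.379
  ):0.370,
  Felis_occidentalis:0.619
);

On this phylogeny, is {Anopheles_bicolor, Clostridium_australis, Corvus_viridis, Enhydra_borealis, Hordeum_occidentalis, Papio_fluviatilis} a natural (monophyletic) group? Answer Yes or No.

Yes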